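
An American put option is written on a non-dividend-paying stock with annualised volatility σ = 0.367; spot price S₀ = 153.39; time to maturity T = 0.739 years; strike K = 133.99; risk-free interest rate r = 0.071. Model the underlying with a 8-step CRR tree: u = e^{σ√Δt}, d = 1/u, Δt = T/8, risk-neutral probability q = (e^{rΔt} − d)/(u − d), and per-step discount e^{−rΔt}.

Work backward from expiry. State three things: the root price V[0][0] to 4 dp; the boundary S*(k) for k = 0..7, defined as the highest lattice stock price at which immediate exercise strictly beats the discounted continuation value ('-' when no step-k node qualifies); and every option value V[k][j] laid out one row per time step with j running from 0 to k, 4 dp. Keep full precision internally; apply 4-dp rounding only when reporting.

price = 8.1954
boundary = - - - - 98.1808 87.8181 98.1808 109.7663
tree:
8.1954
12.4128 4.1121
18.2877 6.7377 1.5570
26.0817 10.7826 2.8068 0.3355
35.8092 16.7576 4.9865 0.6776 0.0000
46.1719 25.0941 8.6934 1.3684 0.0000 0.0000
55.4409 35.8092 14.7757 2.7635 0.0000 0.0000 0.0000
63.7315 46.1719 24.2237 5.5810 0.0000 0.0000 0.0000 0.0000
71.1471 55.4409 35.8092 11.2710 0.0000 0.0000 0.0000 0.0000 0.0000

Δt=0.09237  u=1.11800  d=0.89445  q=0.50158  discount=0.99346
step 8 (expiry): payoffs max(K−S,0) = 71.1471 55.4409 35.8092 11.2710 0.0000 0.0000 0.0000 0.0000 0.0000
step 7: (k=7,j=0): S=70.2585, (K−S)⁺=63.7315, hold=62.8556 ⇒ V=63.7315 exercise | (k=7,j=1): S=87.8181, (K−S)⁺=46.1719, hold=45.2960 ⇒ V=46.1719 exercise | (k=7,j=2): S=109.7663, (K−S)⁺=24.2237, hold=23.3477 ⇒ V=24.2237 exercise | (k=7,j=3): S=137.2001, (K−S)⁺=0.0000, hold=5.5810 ⇒ V=5.5810 continue | (k=7,j=4): S=171.4903, (K−S)⁺=0.0000, hold=0.0000 ⇒ V=0.0000 continue | (k=7,j=5): S=214.3507, (K−S)⁺=0.0000, hold=0.0000 ⇒ V=0.0000 continue | (k=7,j=6): S=267.9231, (K−S)⁺=0.0000, hold=0.0000 ⇒ V=0.0000 continue | (k=7,j=7): S=334.8847, (K−S)⁺=0.0000, hold=0.0000 ⇒ V=0.0000 continue  boundary S*=109.7663
step 6: (k=6,j=0): S=78.5491, (K−S)⁺=55.4409, hold=54.5650 ⇒ V=55.4409 exercise | (k=6,j=1): S=98.1808, (K−S)⁺=35.8092, hold=34.9333 ⇒ V=35.8092 exercise | (k=6,j=2): S=122.7190, (K−S)⁺=11.2710, hold=14.7757 ⇒ V=14.7757 continue | (k=6,j=3): S=153.3900, (K−S)⁺=0.0000, hold=2.7635 ⇒ V=2.7635 continue | (k=6,j=4): S=191.7266, (K−S)⁺=0.0000, hold=0.0000 ⇒ V=0.0000 continue | (k=6,j=5): S=239.6445, (K−S)⁺=0.0000, hold=0.0000 ⇒ V=0.0000 continue | (k=6,j=6): S=299.5386, (K−S)⁺=0.0000, hold=0.0000 ⇒ V=0.0000 continue  boundary S*=98.1808
step 5: (k=5,j=0): S=87.8181, (K−S)⁺=46.1719, hold=45.2960 ⇒ V=46.1719 exercise | (k=5,j=1): S=109.7663, (K−S)⁺=24.2237, hold=25.0941 ⇒ V=25.0941 continue | (k=5,j=2): S=137.2001, (K−S)⁺=0.0000, hold=8.6934 ⇒ V=8.6934 continue | (k=5,j=3): S=171.4903, (K−S)⁺=0.0000, hold=1.3684 ⇒ V=1.3684 continue | (k=5,j=4): S=214.3507, (K−S)⁺=0.0000, hold=0.0000 ⇒ V=0.0000 continue | (k=5,j=5): S=267.9231, (K−S)⁺=0.0000, hold=0.0000 ⇒ V=0.0000 continue  boundary S*=87.8181
step 4: (k=4,j=0): S=98.1808, (K−S)⁺=35.8092, hold=35.3670 ⇒ V=35.8092 exercise | (k=4,j=1): S=122.7190, (K−S)⁺=11.2710, hold=16.7576 ⇒ V=16.7576 continue | (k=4,j=2): S=153.3900, (K−S)⁺=0.0000, hold=4.9865 ⇒ V=4.9865 continue | (k=4,j=3): S=191.7266, (K−S)⁺=0.0000, hold=0.6776 ⇒ V=0.6776 continue | (k=4,j=4): S=239.6445, (K−S)⁺=0.0000, hold=0.0000 ⇒ V=0.0000 continue  boundary S*=98.1808
step 3: (k=3,j=0): S=109.7663, (K−S)⁺=24.2237, hold=26.0817 ⇒ V=26.0817 continue | (k=3,j=1): S=137.2001, (K−S)⁺=0.0000, hold=10.7826 ⇒ V=10.7826 continue | (k=3,j=2): S=171.4903, (K−S)⁺=0.0000, hold=2.8068 ⇒ V=2.8068 continue | (k=3,j=3): S=214.3507, (K−S)⁺=0.0000, hold=0.3355 ⇒ V=0.3355 continue  boundary S*=-
step 2: (k=2,j=0): S=122.7190, (K−S)⁺=11.2710, hold=18.2877 ⇒ V=18.2877 continue | (k=2,j=1): S=153.3900, (K−S)⁺=0.0000, hold=6.7377 ⇒ V=6.7377 continue | (k=2,j=2): S=191.7266, (K−S)⁺=0.0000, hold=1.5570 ⇒ V=1.5570 continue  boundary S*=-
step 1: (k=1,j=0): S=137.2001, (K−S)⁺=0.0000, hold=12.4128 ⇒ V=12.4128 continue | (k=1,j=1): S=171.4903, (K−S)⁺=0.0000, hold=4.1121 ⇒ V=4.1121 continue  boundary S*=-
step 0: (k=0,j=0): S=153.3900, (K−S)⁺=0.0000, hold=8.1954 ⇒ V=8.1954 continue  boundary S*=-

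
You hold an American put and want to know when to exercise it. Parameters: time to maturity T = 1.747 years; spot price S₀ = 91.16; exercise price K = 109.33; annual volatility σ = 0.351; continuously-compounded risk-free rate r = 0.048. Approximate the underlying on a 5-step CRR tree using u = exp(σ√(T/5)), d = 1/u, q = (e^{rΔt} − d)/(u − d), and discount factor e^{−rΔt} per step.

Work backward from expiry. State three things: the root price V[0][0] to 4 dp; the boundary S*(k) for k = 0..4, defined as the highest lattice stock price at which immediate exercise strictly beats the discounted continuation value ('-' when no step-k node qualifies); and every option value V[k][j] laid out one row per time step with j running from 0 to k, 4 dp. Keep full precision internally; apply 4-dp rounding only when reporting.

price = 24.1628
boundary = - - 60.1995 74.0796 91.1600
tree:
24.1628
35.3265 13.3228
49.1305 22.1114 4.5920
60.4100 35.2504 9.1343 0.0000
69.5760 49.1305 18.1700 0.0000 0.0000
77.0246 60.4100 35.2504 0.0000 0.0000 0.0000

Δt=0.34940  u=1.23057  d=0.81263  q=0.48878  discount=0.98337
step 5 (expiry): payoffs max(K−S,0) = 77.0246 60.4100 35.2504 0.0000 0.0000 0.0000
step 4: (k=4,j=0): S=39.7540, (K−S)⁺=69.5760, hold=67.7577 ⇒ V=69.5760 exercise | (k=4,j=1): S=60.1995, (K−S)⁺=49.1305, hold=47.3122 ⇒ V=49.1305 exercise | (k=4,j=2): S=91.1600, (K−S)⁺=18.1700, hold=17.7209 ⇒ V=18.1700 exercise | (k=4,j=3): S=138.0435, (K−S)⁺=0.0000, hold=0.0000 ⇒ V=0.0000 continue | (k=4,j=4): S=209.0391, (K−S)⁺=0.0000, hold=0.0000 ⇒ V=0.0000 continue  boundary S*=91.1600
step 3: (k=3,j=0): S=48.9200, (K−S)⁺=60.4100, hold=58.5917 ⇒ V=60.4100 exercise | (k=3,j=1): S=74.0796, (K−S)⁺=35.2504, hold=33.4321 ⇒ V=35.2504 exercise | (k=3,j=2): S=112.1786, (K−S)⁺=0.0000, hold=9.1343 ⇒ V=9.1343 continue | (k=3,j=3): S=169.8720, (K−S)⁺=0.0000, hold=0.0000 ⇒ V=0.0000 continue  boundary S*=74.0796
step 2: (k=2,j=0): S=60.1995, (K−S)⁺=49.1305, hold=47.3122 ⇒ V=49.1305 exercise | (k=2,j=1): S=91.1600, (K−S)⁺=18.1700, hold=22.1114 ⇒ V=22.1114 continue | (k=2,j=2): S=138.0435, (K−S)⁺=0.0000, hold=4.5920 ⇒ V=4.5920 continue  boundary S*=60.1995
step 1: (k=1,j=0): S=74.0796, (K−S)⁺=35.2504, hold=35.3265 ⇒ V=35.3265 continue | (k=1,j=1): S=112.1786, (K−S)⁺=0.0000, hold=13.3228 ⇒ V=13.3228 continue  boundary S*=-
step 0: (k=0,j=0): S=91.1600, (K−S)⁺=18.1700, hold=24.1628 ⇒ V=24.1628 continue  boundary S*=-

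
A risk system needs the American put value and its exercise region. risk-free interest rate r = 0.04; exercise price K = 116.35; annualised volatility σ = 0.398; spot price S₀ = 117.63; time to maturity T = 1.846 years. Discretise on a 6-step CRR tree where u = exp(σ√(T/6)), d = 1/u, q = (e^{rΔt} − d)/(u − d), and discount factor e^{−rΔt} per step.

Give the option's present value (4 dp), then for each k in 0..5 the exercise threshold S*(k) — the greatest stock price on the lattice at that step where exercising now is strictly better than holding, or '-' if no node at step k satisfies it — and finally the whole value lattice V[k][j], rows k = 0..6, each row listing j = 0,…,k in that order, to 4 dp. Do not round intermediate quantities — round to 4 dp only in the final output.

price = 19.9843
boundary = - - - 60.6585 75.6427 94.3284
tree:
19.9843
29.3172 10.1032
41.4002 16.6144 3.1089
55.6915 26.5520 5.9707 0.0000
67.7075 40.7073 11.4666 0.0000 0.0000
77.3432 55.6915 22.0216 0.0000 0.0000 0.0000
85.0701 67.7075 40.7073 0.0000 0.0000 0.0000 0.0000

Δt=0.30767, u=1.24703, d=0.80191, q=0.47285, disc=e^(-rΔt)=0.98777
k=6 terminal: V=max(K-S,0) → 85.0701 67.7075 40.7073 0.0000 0.0000 0.0000 0.0000
k=5: j=0 S=39.0068 intr=77.3432 cont=75.9201 V=77.3432[EX]; j=1 S=60.6585 intr=55.6915 cont=54.2684 V=55.6915[EX]; j=2 S=94.3284 intr=22.0216 cont=21.1963 V=22.0216[EX]; j=3 S=146.6877 intr=0.0000 cont=0.0000 V=0.0000[hold]; j=4 S=228.1101 intr=0.0000 cont=0.0000 V=0.0000[hold]; j=5 S=354.7281 intr=0.0000 cont=0.0000 V=0.0000[hold]  S*(5)=94.3284
k=4: j=0 S=48.6425 intr=67.7075 cont=66.2844 V=67.7075[EX]; j=1 S=75.6427 intr=40.7073 cont=39.2842 V=40.7073[EX]; j=2 S=117.6300 intr=0.0000 cont=11.4666 V=11.4666[hold]; j=3 S=182.9233 intr=0.0000 cont=0.0000 V=0.0000[hold]; j=4 S=284.4593 intr=0.0000 cont=0.0000 V=0.0000[hold]  S*(4)=75.6427
k=3: j=0 S=60.6585 intr=55.6915 cont=54.2684 V=55.6915[EX]; j=1 S=94.3284 intr=22.0216 cont=26.5520 V=26.5520[hold]; j=2 S=146.6877 intr=0.0000 cont=5.9707 V=5.9707[hold]; j=3 S=228.1101 intr=0.0000 cont=0.0000 V=0.0000[hold]  S*(3)=60.6585
k=2: j=0 S=75.6427 intr=40.7073 cont=41.4002 V=41.4002[hold]; j=1 S=117.6300 intr=0.0000 cont=16.6144 V=16.6144[hold]; j=2 S=182.9233 intr=0.0000 cont=3.1089 V=3.1089[hold]  S*(2)=-
k=1: j=0 S=94.3284 intr=22.0216 cont=29.3172 V=29.3172[hold]; j=1 S=146.6877 intr=0.0000 cont=10.1032 V=10.1032[hold]  S*(1)=-
k=0: j=0 S=117.6300 intr=0.0000 cont=19.9843 V=19.9843[hold]  S*(0)=-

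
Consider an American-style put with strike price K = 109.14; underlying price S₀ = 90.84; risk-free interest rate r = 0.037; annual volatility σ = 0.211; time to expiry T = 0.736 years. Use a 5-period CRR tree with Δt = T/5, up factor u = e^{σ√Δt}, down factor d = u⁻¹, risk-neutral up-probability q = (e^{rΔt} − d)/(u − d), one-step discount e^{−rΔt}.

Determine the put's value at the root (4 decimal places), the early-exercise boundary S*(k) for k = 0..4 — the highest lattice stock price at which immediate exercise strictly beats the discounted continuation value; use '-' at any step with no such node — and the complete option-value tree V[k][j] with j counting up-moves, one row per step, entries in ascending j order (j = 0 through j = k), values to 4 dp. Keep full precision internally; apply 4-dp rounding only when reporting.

price = 18.5767
boundary = - 83.7760 90.8400 83.7760 90.8400
tree:
18.5767
25.3640 12.3429
31.8788 18.3000 6.8296
37.8869 25.3640 11.4846 2.4914
43.4278 31.8788 18.3000 5.1487 0.0000
48.5378 37.8869 25.3640 10.6403 0.0000 0.0000

Δt=0.14720, u=1.08432, d=0.92224, q=0.51347, disc=e^(-rΔt)=0.99457
k=5 terminal: V=max(K-S,0) → 48.5378 37.8869 25.3640 10.6403 0.0000 0.0000
k=4: j=0 S=65.7122 intr=43.4278 cont=42.8350 V=43.4278[EX]; j=1 S=77.2612 intr=31.8788 cont=31.2860 V=31.8788[EX]; j=2 S=90.8400 intr=18.3000 cont=17.7072 V=18.3000[EX]; j=3 S=106.8052 intr=2.3348 cont=5.1487 V=5.1487[hold]; j=4 S=125.5764 intr=0.0000 cont=0.0000 V=0.0000[hold]  S*(4)=90.8400
k=3: j=0 S=71.2531 intr=37.8869 cont=37.2941 V=37.8869[EX]; j=1 S=83.7760 intr=25.3640 cont=24.7712 V=25.3640[EX]; j=2 S=98.4997 intr=10.6403 cont=11.4846 V=11.4846[hold]; j=3 S=115.8111 intr=0.0000 cont=2.4914 V=2.4914[hold]  S*(3)=83.7760
k=2: j=0 S=77.2612 intr=31.8788 cont=31.2860 V=31.8788[EX]; j=1 S=90.8400 intr=18.3000 cont=18.1383 V=18.3000[EX]; j=2 S=106.8052 intr=2.3348 cont=6.8296 V=6.8296[hold]  S*(2)=90.8400
k=1: j=0 S=83.7760 intr=25.3640 cont=24.7712 V=25.3640[EX]; j=1 S=98.4997 intr=10.6403 cont=12.3429 V=12.3429[hold]  S*(1)=83.7760
k=0: j=0 S=90.8400 intr=18.3000 cont=18.5767 V=18.5767[hold]  S*(0)=-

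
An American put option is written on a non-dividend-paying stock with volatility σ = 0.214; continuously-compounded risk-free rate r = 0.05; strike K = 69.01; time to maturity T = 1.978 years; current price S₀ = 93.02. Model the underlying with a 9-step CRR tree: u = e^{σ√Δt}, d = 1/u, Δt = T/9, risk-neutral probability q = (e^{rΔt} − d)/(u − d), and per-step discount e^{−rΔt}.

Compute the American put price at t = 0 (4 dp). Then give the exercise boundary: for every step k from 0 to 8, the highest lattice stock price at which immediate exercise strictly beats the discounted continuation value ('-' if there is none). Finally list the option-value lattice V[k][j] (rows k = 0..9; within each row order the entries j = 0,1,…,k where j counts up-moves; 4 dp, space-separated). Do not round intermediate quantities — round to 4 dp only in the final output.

price = 0.9985
boundary = - - - - - 56.3281 50.9513 56.3281 62.2724
tree:
0.9985
1.7510 0.3518
3.0062 0.6741 0.0733
5.0294 1.2741 0.1558 0.0017
8.1490 2.3670 0.3311 0.0036 0.0000
12.6819 4.2979 0.7034 0.0078 0.0000 0.0000
18.0587 7.5595 1.4941 0.0167 0.0000 0.0000 0.0000
22.9223 12.6819 3.1731 0.0359 0.0000 0.0000 0.0000 0.0000
27.3217 18.0587 6.7376 0.0772 0.0000 0.0000 0.0000 0.0000 0.0000
31.3011 22.9223 12.6819 0.1661 0.0000 0.0000 0.0000 0.0000 0.0000 0.0000

Δt=0.21978, u=1.10553, d=0.90454, q=0.52992, disc=e^(-rΔt)=0.98907
k=9 terminal: V=max(K-S,0) → 31.3011 22.9223 12.6819 0.1661 0.0000 0.0000 0.0000 0.0000 0.0000 0.0000
k=8: j=0 S=41.6883 intr=27.3217 cont=26.5675 V=27.3217[EX]; j=1 S=50.9513 intr=18.0587 cont=17.3046 V=18.0587[EX]; j=2 S=62.2724 intr=6.7376 cont=5.9834 V=6.7376[EX]; j=3 S=76.1090 intr=0.0000 cont=0.0772 V=0.0772[hold]; j=4 S=93.0200 intr=0.0000 cont=0.0000 V=0.0000[hold]; j=5 S=113.6886 intr=0.0000 cont=0.0000 V=0.0000[hold]; j=6 S=138.9496 intr=0.0000 cont=0.0000 V=0.0000[hold]; j=7 S=169.8235 intr=0.0000 cont=0.0000 V=0.0000[hold]; j=8 S=207.5574 intr=0.0000 cont=0.0000 V=0.0000[hold]  S*(8)=62.2724
k=7: j=0 S=46.0877 intr=22.9223 cont=22.1682 V=22.9223[EX]; j=1 S=56.3281 intr=12.6819 cont=11.9277 V=12.6819[EX]; j=2 S=68.8439 intr=0.1661 cont=3.1731 V=3.1731[hold]; j=3 S=84.1407 intr=0.0000 cont=0.0359 V=0.0359[hold]; j=4 S=102.8363 intr=0.0000 cont=0.0000 V=0.0000[hold]; j=5 S=125.6860 intr=0.0000 cont=0.0000 V=0.0000[hold]; j=6 S=153.6128 intr=0.0000 cont=0.0000 V=0.0000[hold]; j=7 S=187.7448 intr=0.0000 cont=0.0000 V=0.0000[hold]  S*(7)=56.3281
k=6: j=0 S=50.9513 intr=18.0587 cont=17.3046 V=18.0587[EX]; j=1 S=62.2724 intr=6.7376 cont=7.5595 V=7.5595[hold]; j=2 S=76.1090 intr=0.0000 cont=1.4941 V=1.4941[hold]; j=3 S=93.0200 intr=0.0000 cont=0.0167 V=0.0167[hold]; j=4 S=113.6886 intr=0.0000 cont=0.0000 V=0.0000[hold]; j=5 S=138.9496 intr=0.0000 cont=0.0000 V=0.0000[hold]; j=6 S=169.8235 intr=0.0000 cont=0.0000 V=0.0000[hold]  S*(6)=50.9513
k=5: j=0 S=56.3281 intr=12.6819 cont=12.3585 V=12.6819[EX]; j=1 S=68.8439 intr=0.1661 cont=4.2979 V=4.2979[hold]; j=2 S=84.1407 intr=0.0000 cont=0.7034 V=0.7034[hold]; j=3 S=102.8363 intr=0.0000 cont=0.0078 V=0.0078[hold]; j=4 S=125.6860 intr=0.0000 cont=0.0000 V=0.0000[hold]; j=5 S=153.6128 intr=0.0000 cont=0.0000 V=0.0000[hold]  S*(5)=56.3281
k=4: j=0 S=62.2724 intr=6.7376 cont=8.1490 V=8.1490[hold]; j=1 S=76.1090 intr=0.0000 cont=2.3670 V=2.3670[hold]; j=2 S=93.0200 intr=0.0000 cont=0.3311 V=0.3311[hold]; j=3 S=113.6886 intr=0.0000 cont=0.0036 V=0.0036[hold]; j=4 S=138.9496 intr=0.0000 cont=0.0000 V=0.0000[hold]  S*(4)=-
k=3: j=0 S=68.8439 intr=0.1661 cont=5.0294 V=5.0294[hold]; j=1 S=84.1407 intr=0.0000 cont=1.2741 V=1.2741[hold]; j=2 S=102.8363 intr=0.0000 cont=0.1558 V=0.1558[hold]; j=3 S=125.6860 intr=0.0000 cont=0.0017 V=0.0017[hold]  S*(3)=-
k=2: j=0 S=76.1090 intr=0.0000 cont=3.0062 V=3.0062[hold]; j=1 S=93.0200 intr=0.0000 cont=0.6741 V=0.6741[hold]; j=2 S=113.6886 intr=0.0000 cont=0.0733 V=0.0733[hold]  S*(2)=-
k=1: j=0 S=84.1407 intr=0.0000 cont=1.7510 V=1.7510[hold]; j=1 S=102.8363 intr=0.0000 cont=0.3518 V=0.3518[hold]  S*(1)=-
k=0: j=0 S=93.0200 intr=0.0000 cont=0.9985 V=0.9985[hold]  S*(0)=-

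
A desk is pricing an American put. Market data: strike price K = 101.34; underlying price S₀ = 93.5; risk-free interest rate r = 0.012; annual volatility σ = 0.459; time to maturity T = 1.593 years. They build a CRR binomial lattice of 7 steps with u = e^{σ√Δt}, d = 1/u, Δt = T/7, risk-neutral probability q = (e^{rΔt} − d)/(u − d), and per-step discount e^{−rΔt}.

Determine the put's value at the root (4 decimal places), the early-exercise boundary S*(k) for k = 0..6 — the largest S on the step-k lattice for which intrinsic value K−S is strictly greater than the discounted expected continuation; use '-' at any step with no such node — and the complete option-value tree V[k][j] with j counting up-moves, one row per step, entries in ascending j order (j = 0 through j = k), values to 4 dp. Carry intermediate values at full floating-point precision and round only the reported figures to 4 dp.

price = 25.8205
boundary = - - - - 38.9433 48.4761 60.3424
tree:
25.8205
33.9644 16.0901
43.2282 22.9239 7.8912
53.0012 31.6255 12.4990 2.3451
62.3967 41.9159 19.3245 4.2885 0.0000
70.0548 52.8639 28.8789 7.8425 0.0000 0.0000
76.2070 62.3967 40.9976 14.3416 0.0000 0.0000 0.0000
81.1494 70.0548 52.8639 26.2267 0.0000 0.0000 0.0000 0.0000

params: Δt=0.22757 u=1.24479 d=0.80335 q=0.45167 e^(-rΔt)=0.99727
t_7 payoffs: 81.1494 70.0548 52.8639 26.2267 0.0000 0.0000 0.0000 0.0000
t_6: node(6,0) S=25.1330 payoff=76.2070 vs cont=75.9307 → 76.2070 [stop]  node(6,1) S=38.9433 payoff=62.3967 vs cont=62.1203 → 62.3967 [stop]  node(6,2) S=60.3424 payoff=40.9976 vs cont=40.7213 → 40.9976 [stop]  node(6,3) S=93.5000 payoff=7.8400 vs cont=14.3416 → 14.3416 [wait]  node(6,4) S=144.8775 payoff=0.0000 vs cont=0.0000 → 0.0000 [wait]  node(6,5) S=224.4864 payoff=0.0000 vs cont=0.0000 → 0.0000 [wait]  node(6,6) S=347.8398 payoff=0.0000 vs cont=0.0000 → 0.0000 [wait]  ⇒ S*(6)=60.3424
t_5: node(5,0) S=31.2852 payoff=70.0548 vs cont=69.7785 → 70.0548 [stop]  node(5,1) S=48.4761 payoff=52.8639 vs cont=52.5875 → 52.8639 [stop]  node(5,2) S=75.1133 payoff=26.2267 vs cont=28.8789 → 28.8789 [wait]  node(5,3) S=116.3875 payoff=0.0000 vs cont=7.8425 → 7.8425 [wait]  node(5,4) S=180.3414 payoff=0.0000 vs cont=0.0000 → 0.0000 [wait]  node(5,5) S=279.4375 payoff=0.0000 vs cont=0.0000 → 0.0000 [wait]  ⇒ S*(5)=48.4761
t_4: node(4,0) S=38.9433 payoff=62.3967 vs cont=62.1203 → 62.3967 [stop]  node(4,1) S=60.3424 payoff=40.9976 vs cont=41.9159 → 41.9159 [wait]  node(4,2) S=93.5000 payoff=7.8400 vs cont=19.3245 → 19.3245 [wait]  node(4,3) S=144.8775 payoff=0.0000 vs cont=4.2885 → 4.2885 [wait]  node(4,4) S=224.4864 payoff=0.0000 vs cont=0.0000 → 0.0000 [wait]  ⇒ S*(4)=38.9433
t_3: node(3,0) S=48.4761 payoff=52.8639 vs cont=53.0012 → 53.0012 [wait]  node(3,1) S=75.1133 payoff=26.2267 vs cont=31.6255 → 31.6255 [wait]  node(3,2) S=116.3875 payoff=0.0000 vs cont=12.4990 → 12.4990 [wait]  node(3,3) S=180.3414 payoff=0.0000 vs cont=2.3451 → 2.3451 [wait]  ⇒ S*(3)=-
t_2: node(2,0) S=60.3424 payoff=40.9976 vs cont=43.2282 → 43.2282 [wait]  node(2,1) S=93.5000 payoff=7.8400 vs cont=22.9239 → 22.9239 [wait]  node(2,2) S=144.8775 payoff=0.0000 vs cont=7.8912 → 7.8912 [wait]  ⇒ S*(2)=-
t_1: node(1,0) S=75.1133 payoff=26.2267 vs cont=33.9644 → 33.9644 [wait]  node(1,1) S=116.3875 payoff=0.0000 vs cont=16.0901 → 16.0901 [wait]  ⇒ S*(1)=-
t_0: node(0,0) S=93.5000 payoff=7.8400 vs cont=25.8205 → 25.8205 [wait]  ⇒ S*(0)=-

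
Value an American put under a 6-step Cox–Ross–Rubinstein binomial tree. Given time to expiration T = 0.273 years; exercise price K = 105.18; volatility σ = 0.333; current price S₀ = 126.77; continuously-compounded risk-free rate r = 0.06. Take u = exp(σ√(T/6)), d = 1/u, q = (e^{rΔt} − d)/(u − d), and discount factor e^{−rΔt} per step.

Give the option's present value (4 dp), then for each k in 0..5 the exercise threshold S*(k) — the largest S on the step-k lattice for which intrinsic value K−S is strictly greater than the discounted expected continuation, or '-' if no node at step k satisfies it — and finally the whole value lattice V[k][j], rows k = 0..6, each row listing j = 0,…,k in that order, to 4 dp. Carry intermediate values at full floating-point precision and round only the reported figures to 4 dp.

params: Δt=0.04550 u=1.07361 d=0.93143 q=0.50148 e^(-rΔt)=0.99727
t_6 payoffs: 22.4000 9.7637 0.0000 0.0000 0.0000 0.0000 0.0000
t_5: node(5,0) S=88.8738 payoff=16.3062 vs cont=16.0194 → 16.3062 [stop]  node(5,1) S=102.4403 payoff=2.7397 vs cont=4.8542 → 4.8542 [wait]  node(5,2) S=118.0777 payoff=0.0000 vs cont=0.0000 → 0.0000 [wait]  node(5,3) S=136.1022 payoff=0.0000 vs cont=0.0000 → 0.0000 [wait]  node(5,4) S=156.8780 payoff=0.0000 vs cont=0.0000 → 0.0000 [wait]  node(5,5) S=180.8252 payoff=0.0000 vs cont=0.0000 → 0.0000 [wait]  ⇒ S*(5)=88.8738
t_4: node(4,0) S=95.4163 payoff=9.7637 vs cont=10.5345 → 10.5345 [wait]  node(4,1) S=109.9815 payoff=0.0000 vs cont=2.4133 → 2.4133 [wait]  node(4,2) S=126.7700 payoff=0.0000 vs cont=0.0000 → 0.0000 [wait]  node(4,3) S=146.1213 payoff=0.0000 vs cont=0.0000 → 0.0000 [wait]  node(4,4) S=168.4265 payoff=0.0000 vs cont=0.0000 → 0.0000 [wait]  ⇒ S*(4)=-
t_3: node(3,0) S=102.4403 payoff=2.7397 vs cont=6.4443 → 6.4443 [wait]  node(3,1) S=118.0777 payoff=0.0000 vs cont=1.1998 → 1.1998 [wait]  node(3,2) S=136.1022 payoff=0.0000 vs cont=0.0000 → 0.0000 [wait]  node(3,3) S=156.8780 payoff=0.0000 vs cont=0.0000 → 0.0000 [wait]  ⇒ S*(3)=-
t_2: node(2,0) S=109.9815 payoff=0.0000 vs cont=3.8039 → 3.8039 [wait]  node(2,1) S=126.7700 payoff=0.0000 vs cont=0.5965 → 0.5965 [wait]  node(2,2) S=146.1213 payoff=0.0000 vs cont=0.0000 → 0.0000 [wait]  ⇒ S*(2)=-
t_1: node(1,0) S=118.0777 payoff=0.0000 vs cont=2.1895 → 2.1895 [wait]  node(1,1) S=136.1022 payoff=0.0000 vs cont=0.2966 → 0.2966 [wait]  ⇒ S*(1)=-
t_0: node(0,0) S=126.7700 payoff=0.0000 vs cont=1.2368 → 1.2368 [wait]  ⇒ S*(0)=-

price = 1.2368
boundary = - - - - - 88.8738
tree:
1.2368
2.1895 0.2966
3.8039 0.5965 0.0000
6.4443 1.1998 0.0000 0.0000
10.5345 2.4133 0.0000 0.0000 0.0000
16.3062 4.8542 0.0000 0.0000 0.0000 0.0000
22.4000 9.7637 0.0000 0.0000 0.0000 0.0000 0.0000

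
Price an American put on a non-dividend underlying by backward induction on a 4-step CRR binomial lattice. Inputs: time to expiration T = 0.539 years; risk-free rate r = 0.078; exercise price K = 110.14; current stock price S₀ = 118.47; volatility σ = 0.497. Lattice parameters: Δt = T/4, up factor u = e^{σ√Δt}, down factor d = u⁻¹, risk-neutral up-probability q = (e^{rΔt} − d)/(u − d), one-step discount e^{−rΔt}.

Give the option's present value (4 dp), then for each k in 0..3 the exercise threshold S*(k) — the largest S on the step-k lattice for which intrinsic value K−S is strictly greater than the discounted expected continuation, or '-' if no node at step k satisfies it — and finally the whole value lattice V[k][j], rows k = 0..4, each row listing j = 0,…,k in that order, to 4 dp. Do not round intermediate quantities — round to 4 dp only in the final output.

Δt=0.13475, u=1.20014, d=0.83323, q=0.48331, disc=e^(-rΔt)=0.98954
k=4 terminal: V=max(K-S,0) → 53.0346 27.8887 0.0000 0.0000 0.0000
k=3: j=0 S=68.5346 intr=41.6054 cont=40.4538 V=41.6054[EX]; j=1 S=98.7133 intr=11.4267 cont=14.2591 V=14.2591[hold]; j=2 S=142.1809 intr=0.0000 cont=0.0000 V=0.0000[hold]; j=3 S=204.7891 intr=0.0000 cont=0.0000 V=0.0000[hold]  S*(3)=68.5346
k=2: j=0 S=82.2513 intr=27.8887 cont=28.0917 V=28.0917[hold]; j=1 S=118.4700 intr=0.0000 cont=7.2904 V=7.2904[hold]; j=2 S=170.6373 intr=0.0000 cont=0.0000 V=0.0000[hold]  S*(2)=-
k=1: j=0 S=98.7133 intr=11.4267 cont=17.8496 V=17.8496[hold]; j=1 S=142.1809 intr=0.0000 cont=3.7275 V=3.7275[hold]  S*(1)=-
k=0: j=0 S=118.4700 intr=0.0000 cont=10.9089 V=10.9089[hold]  S*(0)=-

price = 10.9089
boundary = - - - 68.5346
tree:
10.9089
17.8496 3.7275
28.0917 7.2904 0.0000
41.6054 14.2591 0.0000 0.0000
53.0346 27.8887 0.0000 0.0000 0.0000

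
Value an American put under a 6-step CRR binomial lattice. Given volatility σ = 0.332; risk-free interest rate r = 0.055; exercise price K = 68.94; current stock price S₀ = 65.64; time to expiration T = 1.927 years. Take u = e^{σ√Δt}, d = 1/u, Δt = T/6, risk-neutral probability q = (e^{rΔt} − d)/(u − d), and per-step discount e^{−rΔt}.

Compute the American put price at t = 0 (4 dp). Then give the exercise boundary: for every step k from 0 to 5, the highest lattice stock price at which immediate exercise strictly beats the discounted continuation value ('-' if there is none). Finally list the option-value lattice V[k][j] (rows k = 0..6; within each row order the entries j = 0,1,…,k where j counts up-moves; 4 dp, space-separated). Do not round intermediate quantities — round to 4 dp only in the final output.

Δt=0.32117  u=1.20701  d=0.82849  q=0.50018  discount=0.98249
step 6 (expiry): payoffs max(K−S,0) = 47.7127 38.0143 23.8849 3.3000 0.0000 0.0000 0.0000
step 5: (k=5,j=0): S=25.6216, (K−S)⁺=43.3184, hold=42.1113 ⇒ V=43.3184 exercise | (k=5,j=1): S=37.3277, (K−S)⁺=31.6123, hold=30.4052 ⇒ V=31.6123 exercise | (k=5,j=2): S=54.3821, (K−S)⁺=14.5579, hold=13.3508 ⇒ V=14.5579 exercise | (k=5,j=3): S=79.2284, (K−S)⁺=0.0000, hold=1.6205 ⇒ V=1.6205 continue | (k=5,j=4): S=115.4265, (K−S)⁺=0.0000, hold=0.0000 ⇒ V=0.0000 continue | (k=5,j=5): S=168.1629, (K−S)⁺=0.0000, hold=0.0000 ⇒ V=0.0000 continue  boundary S*=54.3821
step 4: (k=4,j=0): S=30.9257, (K−S)⁺=38.0143, hold=36.8072 ⇒ V=38.0143 exercise | (k=4,j=1): S=45.0551, (K−S)⁺=23.8849, hold=22.6778 ⇒ V=23.8849 exercise | (k=4,j=2): S=65.6400, (K−S)⁺=3.3000, hold=7.9453 ⇒ V=7.9453 continue | (k=4,j=3): S=95.6298, (K−S)⁺=0.0000, hold=0.7958 ⇒ V=0.7958 continue | (k=4,j=4): S=139.3214, (K−S)⁺=0.0000, hold=0.0000 ⇒ V=0.0000 continue  boundary S*=45.0551
step 3: (k=3,j=0): S=37.3277, (K−S)⁺=31.6123, hold=30.4052 ⇒ V=31.6123 exercise | (k=3,j=1): S=54.3821, (K−S)⁺=14.5579, hold=15.6336 ⇒ V=15.6336 continue | (k=3,j=2): S=79.2284, (K−S)⁺=0.0000, hold=4.2927 ⇒ V=4.2927 continue | (k=3,j=3): S=115.4265, (K−S)⁺=0.0000, hold=0.3908 ⇒ V=0.3908 continue  boundary S*=37.3277
step 2: (k=2,j=0): S=45.0551, (K−S)⁺=23.8849, hold=23.2065 ⇒ V=23.8849 exercise | (k=2,j=1): S=65.6400, (K−S)⁺=3.3000, hold=9.7867 ⇒ V=9.7867 continue | (k=2,j=2): S=95.6298, (K−S)⁺=0.0000, hold=2.3001 ⇒ V=2.3001 continue  boundary S*=45.0551
step 1: (k=1,j=0): S=54.3821, (K−S)⁺=14.5579, hold=16.5385 ⇒ V=16.5385 continue | (k=1,j=1): S=79.2284, (K−S)⁺=0.0000, hold=5.9362 ⇒ V=5.9362 continue  boundary S*=-
step 0: (k=0,j=0): S=65.6400, (K−S)⁺=3.3000, hold=11.0387 ⇒ V=11.0387 continue  boundary S*=-

price = 11.0387
boundary = - - 45.0551 37.3277 45.0551 54.3821
tree:
11.0387
16.5385 5.9362
23.8849 9.7867 2.3001
31.6123 15.6336 4.2927 0.3908
38.0143 23.8849 7.9453 0.7958 0.0000
43.3184 31.6123 14.5579 1.6205 0.0000 0.0000
47.7127 38.0143 23.8849 3.3000 0.0000 0.0000 0.0000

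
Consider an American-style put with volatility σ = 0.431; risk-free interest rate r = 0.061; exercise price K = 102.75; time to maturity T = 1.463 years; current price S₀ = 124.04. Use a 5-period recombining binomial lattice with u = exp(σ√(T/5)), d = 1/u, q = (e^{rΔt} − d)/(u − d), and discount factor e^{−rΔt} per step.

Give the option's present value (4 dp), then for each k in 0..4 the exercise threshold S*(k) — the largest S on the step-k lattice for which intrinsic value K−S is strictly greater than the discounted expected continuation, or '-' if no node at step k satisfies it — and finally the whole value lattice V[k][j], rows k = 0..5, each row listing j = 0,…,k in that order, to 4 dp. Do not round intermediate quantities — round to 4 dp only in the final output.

price = 10.9692
boundary = - - - 61.6324 77.8144
tree:
10.9692
17.6346 4.1670
27.5105 7.6077 0.5995
41.1176 13.8160 1.1743 0.0000
53.9344 24.9356 2.3000 0.0000 0.0000
64.0859 41.1176 4.5049 0.0000 0.0000 0.0000

Δt=0.29260, u=1.26256, d=0.79204, q=0.48025, disc=e^(-rΔt)=0.98231
k=5 terminal: V=max(K-S,0) → 64.0859 41.1176 4.5049 0.0000 0.0000 0.0000
k=4: j=0 S=48.8156 intr=53.9344 cont=52.1168 V=53.9344[EX]; j=1 S=77.8144 intr=24.9356 cont=23.1179 V=24.9356[EX]; j=2 S=124.0400 intr=0.0000 cont=2.3000 V=2.3000[hold]; j=3 S=197.7259 intr=0.0000 cont=0.0000 V=0.0000[hold]; j=4 S=315.1848 intr=0.0000 cont=0.0000 V=0.0000[hold]  S*(4)=77.8144
k=3: j=0 S=61.6324 intr=41.1176 cont=39.2999 V=41.1176[EX]; j=1 S=98.2451 intr=4.5049 cont=13.8160 V=13.8160[hold]; j=2 S=156.6075 intr=0.0000 cont=1.1743 V=1.1743[hold]; j=3 S=249.6401 intr=0.0000 cont=0.0000 V=0.0000[hold]  S*(3)=61.6324
k=2: j=0 S=77.8144 intr=24.9356 cont=27.5105 V=27.5105[hold]; j=1 S=124.0400 intr=0.0000 cont=7.6077 V=7.6077[hold]; j=2 S=197.7259 intr=0.0000 cont=0.5995 V=0.5995[hold]  S*(2)=-
k=1: j=0 S=98.2451 intr=4.5049 cont=17.6346 V=17.6346[hold]; j=1 S=156.6075 intr=0.0000 cont=4.1670 V=4.1670[hold]  S*(1)=-
k=0: j=0 S=124.0400 intr=0.0000 cont=10.9692 V=10.9692[hold]  S*(0)=-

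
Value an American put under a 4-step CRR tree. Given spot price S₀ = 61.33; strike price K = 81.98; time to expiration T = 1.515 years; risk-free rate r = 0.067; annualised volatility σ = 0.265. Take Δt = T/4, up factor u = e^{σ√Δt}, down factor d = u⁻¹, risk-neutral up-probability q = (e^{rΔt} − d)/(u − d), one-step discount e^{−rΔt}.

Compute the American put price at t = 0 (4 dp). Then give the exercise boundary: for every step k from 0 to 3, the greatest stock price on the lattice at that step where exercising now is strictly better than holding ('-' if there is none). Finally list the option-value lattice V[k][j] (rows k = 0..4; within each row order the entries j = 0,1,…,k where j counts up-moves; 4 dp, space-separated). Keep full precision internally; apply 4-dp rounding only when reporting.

price = 20.6500
boundary = 61.3300 52.1008 61.3300 72.1940
tree:
20.6500
29.8792 11.6181
37.7195 20.6500 4.4101
44.3800 29.8792 9.7860 0.0000
50.0382 37.7195 20.6500 0.0000 0.0000

params: Δt=0.37875 u=1.17714 d=0.84952 q=0.53776 e^(-rΔt)=0.97494
t_4 payoffs: 50.0382 37.7195 20.6500 0.0000 0.0000
t_3: node(3,0) S=37.6000 payoff=44.3800 vs cont=42.3258 → 44.3800 [stop]  node(3,1) S=52.1008 payoff=29.8792 vs cont=27.8250 → 29.8792 [stop]  node(3,2) S=72.1940 payoff=9.7860 vs cont=9.3060 → 9.7860 [stop]  node(3,3) S=100.0363 payoff=0.0000 vs cont=0.0000 → 0.0000 [wait]  ⇒ S*(3)=72.1940
t_2: node(2,0) S=44.2605 payoff=37.7195 vs cont=35.6653 → 37.7195 [stop]  node(2,1) S=61.3300 payoff=20.6500 vs cont=18.5958 → 20.6500 [stop]  node(2,2) S=84.9825 payoff=0.0000 vs cont=4.4101 → 4.4101 [wait]  ⇒ S*(2)=61.3300
t_1: node(1,0) S=52.1008 payoff=29.8792 vs cont=27.8250 → 29.8792 [stop]  node(1,1) S=72.1940 payoff=9.7860 vs cont=11.6181 → 11.6181 [wait]  ⇒ S*(1)=52.1008
t_0: node(0,0) S=61.3300 payoff=20.6500 vs cont=19.5564 → 20.6500 [stop]  ⇒ S*(0)=61.3300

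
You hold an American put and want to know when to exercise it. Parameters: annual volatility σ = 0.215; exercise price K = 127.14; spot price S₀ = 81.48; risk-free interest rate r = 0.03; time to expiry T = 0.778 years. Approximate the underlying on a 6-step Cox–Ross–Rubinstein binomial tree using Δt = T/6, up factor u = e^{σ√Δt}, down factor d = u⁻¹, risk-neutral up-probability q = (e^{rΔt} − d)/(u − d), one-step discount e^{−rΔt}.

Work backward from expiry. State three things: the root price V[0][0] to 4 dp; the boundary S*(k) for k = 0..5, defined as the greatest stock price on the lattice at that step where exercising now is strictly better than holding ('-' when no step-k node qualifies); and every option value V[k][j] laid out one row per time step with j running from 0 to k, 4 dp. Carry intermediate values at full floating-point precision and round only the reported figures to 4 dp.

Δt=0.12967, u=1.08050, d=0.92550, q=0.50580, disc=e^(-rΔt)=0.99612
k=6 terminal: V=max(K-S,0) → 75.9349 67.3596 57.3481 45.6600 32.0145 16.0837 0.0000
k=5: j=0 S=55.3268 intr=71.8132 cont=71.3196 V=71.8132[EX]; j=1 S=64.5925 intr=62.5475 cont=62.0539 V=62.5475[EX]; j=2 S=75.4098 intr=51.7302 cont=51.2366 V=51.7302[EX]; j=3 S=88.0388 intr=39.1012 cont=38.6076 V=39.1012[EX]; j=4 S=102.7827 intr=24.3573 cont=23.8637 V=24.3573[EX]; j=5 S=119.9958 intr=7.1442 cont=7.9177 V=7.9177[hold]  S*(5)=102.7827
k=4: j=0 S=59.7804 intr=67.3596 cont=66.8660 V=67.3596[EX]; j=1 S=69.7919 intr=57.3481 cont=56.8545 V=57.3481[EX]; j=2 S=81.4800 intr=45.6600 cont=45.1664 V=45.6600[EX]; j=3 S=95.1255 intr=32.0145 cont=31.5209 V=32.0145[EX]; j=4 S=111.0563 intr=16.0837 cont=15.9798 V=16.0837[EX]  S*(4)=111.0563
k=3: j=0 S=64.5925 intr=62.5475 cont=62.0539 V=62.5475[EX]; j=1 S=75.4098 intr=51.7302 cont=51.2366 V=51.7302[EX]; j=2 S=88.0388 intr=39.1012 cont=38.6076 V=39.1012[EX]; j=3 S=102.7827 intr=24.3573 cont=23.8637 V=24.3573[EX]  S*(3)=102.7827
k=2: j=0 S=69.7919 intr=57.3481 cont=56.8545 V=57.3481[EX]; j=1 S=81.4800 intr=45.6600 cont=45.1664 V=45.6600[EX]; j=2 S=95.1255 intr=32.0145 cont=31.5209 V=32.0145[EX]  S*(2)=95.1255
k=1: j=0 S=75.4098 intr=51.7302 cont=51.2366 V=51.7302[EX]; j=1 S=88.0388 intr=39.1012 cont=38.6076 V=39.1012[EX]  S*(1)=88.0388
k=0: j=0 S=81.4800 intr=45.6600 cont=45.1664 V=45.6600[EX]  S*(0)=81.4800

price = 45.6600
boundary = 81.4800 88.0388 95.1255 102.7827 111.0563 102.7827
tree:
45.6600
51.7302 39.1012
57.3481 45.6600 32.0145
62.5475 51.7302 39.1012 24.3573
67.3596 57.3481 45.6600 32.0145 16.0837
71.8132 62.5475 51.7302 39.1012 24.3573 7.9177
75.9349 67.3596 57.3481 45.6600 32.0145 16.0837 0.0000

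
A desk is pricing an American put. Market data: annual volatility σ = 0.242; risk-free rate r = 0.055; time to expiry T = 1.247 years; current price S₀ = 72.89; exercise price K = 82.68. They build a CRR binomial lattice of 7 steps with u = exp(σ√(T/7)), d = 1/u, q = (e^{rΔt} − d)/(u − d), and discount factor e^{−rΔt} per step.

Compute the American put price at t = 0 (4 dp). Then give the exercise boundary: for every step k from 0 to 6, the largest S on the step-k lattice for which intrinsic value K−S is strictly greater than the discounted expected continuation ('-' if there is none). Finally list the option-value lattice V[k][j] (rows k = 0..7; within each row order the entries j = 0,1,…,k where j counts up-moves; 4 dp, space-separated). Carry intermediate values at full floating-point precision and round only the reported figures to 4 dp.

price = 11.7292
boundary = - 65.8126 59.4223 65.8126 59.4223 65.8126 72.8900
tree:
11.7292
16.8674 7.2563
23.2577 11.2780 3.7192
29.0275 16.8674 6.3846 1.3544
34.2370 23.2577 10.6162 2.6393 0.2062
38.9407 29.0275 16.8674 5.1056 0.4361 0.0000
43.1877 34.2370 23.2577 9.7900 0.9225 0.0000 0.0000
47.0223 38.9407 29.0275 16.8674 1.9514 0.0000 0.0000 0.0000

params: Δt=0.17814 u=1.10754 d=0.90290 q=0.52260 e^(-rΔt)=0.99025
t_7 payoffs: 47.0223 38.9407 29.0275 16.8674 1.9514 0.0000 0.0000 0.0000
t_6: node(6,0) S=39.4923 payoff=43.1877 vs cont=42.3815 → 43.1877 [stop]  node(6,1) S=48.4430 payoff=34.2370 vs cont=33.4309 → 34.2370 [stop]  node(6,2) S=59.4223 payoff=23.2577 vs cont=22.4516 → 23.2577 [stop]  node(6,3) S=72.8900 payoff=9.7900 vs cont=8.9839 → 9.7900 [stop]  node(6,4) S=89.4101 payoff=0.0000 vs cont=0.9225 → 0.9225 [wait]  node(6,5) S=109.6743 payoff=0.0000 vs cont=0.0000 → 0.0000 [wait]  node(6,6) S=134.5313 payoff=0.0000 vs cont=0.0000 → 0.0000 [wait]  ⇒ S*(6)=72.8900
t_5: node(5,0) S=43.7393 payoff=38.9407 vs cont=38.1346 → 38.9407 [stop]  node(5,1) S=53.6525 payoff=29.0275 vs cont=28.2213 → 29.0275 [stop]  node(5,2) S=65.8126 payoff=16.8674 vs cont=16.0613 → 16.8674 [stop]  node(5,3) S=80.7286 payoff=1.9514 vs cont=5.1056 → 5.1056 [wait]  node(5,4) S=99.0252 payoff=0.0000 vs cont=0.4361 → 0.4361 [wait]  node(5,5) S=121.4686 payoff=0.0000 vs cont=0.0000 → 0.0000 [wait]  ⇒ S*(5)=65.8126
t_4: node(4,0) S=48.4430 payoff=34.2370 vs cont=33.4309 → 34.2370 [stop]  node(4,1) S=59.4223 payoff=23.2577 vs cont=22.4516 → 23.2577 [stop]  node(4,2) S=72.8900 payoff=9.7900 vs cont=10.6162 → 10.6162 [wait]  node(4,3) S=89.4101 payoff=0.0000 vs cont=2.6393 → 2.6393 [wait]  node(4,4) S=109.6743 payoff=0.0000 vs cont=0.2062 → 0.2062 [wait]  ⇒ S*(4)=59.4223
t_3: node(3,0) S=53.6525 payoff=29.0275 vs cont=28.2213 → 29.0275 [stop]  node(3,1) S=65.8126 payoff=16.8674 vs cont=16.4889 → 16.8674 [stop]  node(3,2) S=80.7286 payoff=1.9514 vs cont=6.3846 → 6.3846 [wait]  node(3,3) S=99.0252 payoff=0.0000 vs cont=1.3544 → 1.3544 [wait]  ⇒ S*(3)=65.8126
t_2: node(2,0) S=59.4223 payoff=23.2577 vs cont=22.4516 → 23.2577 [stop]  node(2,1) S=72.8900 payoff=9.7900 vs cont=11.2780 → 11.2780 [wait]  node(2,2) S=89.4101 payoff=0.0000 vs cont=3.7192 → 3.7192 [wait]  ⇒ S*(2)=59.4223
t_1: node(1,0) S=65.8126 payoff=16.8674 vs cont=16.8314 → 16.8674 [stop]  node(1,1) S=80.7286 payoff=1.9514 vs cont=7.2563 → 7.2563 [wait]  ⇒ S*(1)=65.8126
t_0: node(0,0) S=72.8900 payoff=9.7900 vs cont=11.7292 → 11.7292 [wait]  ⇒ S*(0)=-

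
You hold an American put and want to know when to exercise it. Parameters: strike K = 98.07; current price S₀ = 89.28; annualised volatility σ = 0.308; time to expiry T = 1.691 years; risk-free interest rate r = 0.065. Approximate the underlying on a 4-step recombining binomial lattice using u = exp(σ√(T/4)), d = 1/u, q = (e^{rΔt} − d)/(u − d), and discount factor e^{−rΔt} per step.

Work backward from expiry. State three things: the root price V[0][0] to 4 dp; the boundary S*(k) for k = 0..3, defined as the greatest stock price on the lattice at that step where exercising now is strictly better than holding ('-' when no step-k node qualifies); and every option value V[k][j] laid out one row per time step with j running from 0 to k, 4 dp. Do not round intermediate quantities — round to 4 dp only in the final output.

Δt=0.42275, u=1.22172, d=0.81852, q=0.51920, disc=e^(-rΔt)=0.97290
k=4 terminal: V=max(K-S,0) → 57.9955 38.2548 8.7900 0.0000 0.0000
k=3: j=0 S=48.9598 intr=49.1102 cont=46.4520 V=49.1102[EX]; j=1 S=73.0773 intr=24.9927 cont=22.3345 V=24.9927[EX]; j=2 S=109.0751 intr=0.0000 cont=4.1117 V=4.1117[hold]; j=3 S=162.8053 intr=0.0000 cont=0.0000 V=0.0000[hold]  S*(3)=73.0773
k=2: j=0 S=59.8152 intr=38.2548 cont=35.5967 V=38.2548[EX]; j=1 S=89.2800 intr=8.7900 cont=13.7677 V=13.7677[hold]; j=2 S=133.2592 intr=0.0000 cont=1.9233 V=1.9233[hold]  S*(2)=59.8152
k=1: j=0 S=73.0773 intr=24.9927 cont=24.8489 V=24.9927[EX]; j=1 S=109.0751 intr=0.0000 cont=7.4117 V=7.4117[hold]  S*(1)=73.0773
k=0: j=0 S=89.2800 intr=8.7900 cont=15.4346 V=15.4346[hold]  S*(0)=-

price = 15.4346
boundary = - 73.0773 59.8152 73.0773
tree:
15.4346
24.9927 7.4117
38.2548 13.7677 1.9233
49.1102 24.9927 4.1117 0.0000
57.9955 38.2548 8.7900 0.0000 0.0000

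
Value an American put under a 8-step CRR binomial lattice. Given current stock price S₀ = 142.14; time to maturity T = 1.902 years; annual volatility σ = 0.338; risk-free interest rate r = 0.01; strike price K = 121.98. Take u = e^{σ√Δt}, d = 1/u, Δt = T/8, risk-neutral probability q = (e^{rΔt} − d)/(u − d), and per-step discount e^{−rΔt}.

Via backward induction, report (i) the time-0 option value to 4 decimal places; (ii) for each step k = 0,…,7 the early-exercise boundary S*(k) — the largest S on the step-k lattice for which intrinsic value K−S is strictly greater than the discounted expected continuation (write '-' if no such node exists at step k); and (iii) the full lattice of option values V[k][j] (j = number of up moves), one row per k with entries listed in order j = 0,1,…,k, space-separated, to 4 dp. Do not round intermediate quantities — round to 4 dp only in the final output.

price = 15.2734
boundary = - - - - - 62.3507 73.5218 86.6945
tree:
15.2734
21.3924 8.3416
29.1447 12.6211 3.4819
38.4500 18.6338 5.7976 0.8469
48.8844 26.6932 9.4964 1.5900 0.0000
59.6293 36.8252 15.2228 2.9851 0.0000 0.0000
69.1031 48.4582 23.6871 5.6042 0.0000 0.0000 0.0000
77.1373 59.6293 35.2855 10.5214 0.0000 0.0000 0.0000 0.0000
83.9509 69.1031 48.4582 19.7528 0.0000 0.0000 0.0000 0.0000 0.0000

params: Δt=0.23775 u=1.17917 d=0.84806 q=0.46608 e^(-rΔt)=0.99763
t_8 payoffs: 83.9509 69.1031 48.4582 19.7528 0.0000 0.0000 0.0000 0.0000 0.0000
t_7: node(7,0) S=44.8427 payoff=77.1373 vs cont=76.8477 → 77.1373 [stop]  node(7,1) S=62.3507 payoff=59.6293 vs cont=59.3396 → 59.6293 [stop]  node(7,2) S=86.6945 payoff=35.2855 vs cont=34.9959 → 35.2855 [stop]  node(7,3) S=120.5428 payoff=1.4372 vs cont=10.5214 → 10.5214 [wait]  node(7,4) S=167.6067 payoff=0.0000 vs cont=0.0000 → 0.0000 [wait]  node(7,5) S=233.0458 payoff=0.0000 vs cont=0.0000 → 0.0000 [wait]  node(7,6) S=324.0345 payoff=0.0000 vs cont=0.0000 → 0.0000 [wait]  node(7,7) S=450.5482 payoff=0.0000 vs cont=0.0000 → 0.0000 [wait]  ⇒ S*(7)=86.6945
t_6: node(6,0) S=52.8769 payoff=69.1031 vs cont=68.8134 → 69.1031 [stop]  node(6,1) S=73.5218 payoff=48.4582 vs cont=48.1685 → 48.4582 [stop]  node(6,2) S=102.2272 payoff=19.7528 vs cont=23.6871 → 23.6871 [wait]  node(6,3) S=142.1400 payoff=0.0000 vs cont=5.6042 → 5.6042 [wait]  node(6,4) S=197.6361 payoff=0.0000 vs cont=0.0000 → 0.0000 [wait]  node(6,5) S=274.7997 payoff=0.0000 vs cont=0.0000 → 0.0000 [wait]  node(6,6) S=382.0905 payoff=0.0000 vs cont=0.0000 → 0.0000 [wait]  ⇒ S*(6)=73.5218
t_5: node(5,0) S=62.3507 payoff=59.6293 vs cont=59.3396 → 59.6293 [stop]  node(5,1) S=86.6945 payoff=35.2855 vs cont=36.8252 → 36.8252 [wait]  node(5,2) S=120.5428 payoff=1.4372 vs cont=15.2228 → 15.2228 [wait]  node(5,3) S=167.6067 payoff=0.0000 vs cont=2.9851 → 2.9851 [wait]  node(5,4) S=233.0458 payoff=0.0000 vs cont=0.0000 → 0.0000 [wait]  node(5,5) S=324.0345 payoff=0.0000 vs cont=0.0000 → 0.0000 [wait]  ⇒ S*(5)=62.3507
t_4: node(4,0) S=73.5218 payoff=48.4582 vs cont=48.8844 → 48.8844 [wait]  node(4,1) S=102.2272 payoff=19.7528 vs cont=26.6932 → 26.6932 [wait]  node(4,2) S=142.1400 payoff=0.0000 vs cont=9.4964 → 9.4964 [wait]  node(4,3) S=197.6361 payoff=0.0000 vs cont=1.5900 → 1.5900 [wait]  node(4,4) S=274.7997 payoff=0.0000 vs cont=0.0000 → 0.0000 [wait]  ⇒ S*(4)=-
t_3: node(3,0) S=86.6945 payoff=35.2855 vs cont=38.4500 → 38.4500 [wait]  node(3,1) S=120.5428 payoff=1.4372 vs cont=18.6338 → 18.6338 [wait]  node(3,2) S=167.6067 payoff=0.0000 vs cont=5.7976 → 5.7976 [wait]  node(3,3) S=233.0458 payoff=0.0000 vs cont=0.8469 → 0.8469 [wait]  ⇒ S*(3)=-
t_2: node(2,0) S=102.2272 payoff=19.7528 vs cont=29.1447 → 29.1447 [wait]  node(2,1) S=142.1400 payoff=0.0000 vs cont=12.6211 → 12.6211 [wait]  node(2,2) S=197.6361 payoff=0.0000 vs cont=3.4819 → 3.4819 [wait]  ⇒ S*(2)=-
t_1: node(1,0) S=120.5428 payoff=1.4372 vs cont=21.3924 → 21.3924 [wait]  node(1,1) S=167.6067 payoff=0.0000 vs cont=8.3416 → 8.3416 [wait]  ⇒ S*(1)=-
t_0: node(0,0) S=142.1400 payoff=0.0000 vs cont=15.2734 → 15.2734 [wait]  ⇒ S*(0)=-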